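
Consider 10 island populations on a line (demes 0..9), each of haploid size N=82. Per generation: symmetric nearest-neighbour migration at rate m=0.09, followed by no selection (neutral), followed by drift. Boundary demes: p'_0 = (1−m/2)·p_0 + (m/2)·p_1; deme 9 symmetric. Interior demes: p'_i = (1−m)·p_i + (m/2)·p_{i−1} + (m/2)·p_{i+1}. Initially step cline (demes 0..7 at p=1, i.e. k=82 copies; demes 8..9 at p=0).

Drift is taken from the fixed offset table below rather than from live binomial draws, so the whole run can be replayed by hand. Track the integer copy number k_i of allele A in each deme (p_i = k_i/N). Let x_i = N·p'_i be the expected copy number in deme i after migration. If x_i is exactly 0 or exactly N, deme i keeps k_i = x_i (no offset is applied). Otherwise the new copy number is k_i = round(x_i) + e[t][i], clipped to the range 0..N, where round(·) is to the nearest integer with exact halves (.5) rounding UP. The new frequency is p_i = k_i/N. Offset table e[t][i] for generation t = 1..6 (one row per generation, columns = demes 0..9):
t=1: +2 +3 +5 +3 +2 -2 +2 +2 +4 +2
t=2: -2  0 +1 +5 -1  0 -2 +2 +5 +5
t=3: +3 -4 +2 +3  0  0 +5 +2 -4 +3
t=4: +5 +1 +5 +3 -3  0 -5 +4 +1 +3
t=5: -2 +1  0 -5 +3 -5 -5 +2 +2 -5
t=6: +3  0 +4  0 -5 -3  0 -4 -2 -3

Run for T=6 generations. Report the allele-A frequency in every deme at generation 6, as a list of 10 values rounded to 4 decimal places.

[1.0000, 1.0000, 1.0000, 1.0000, 0.9390, 0.9024, 0.8780, 0.8659, 0.2683, 0.0488]

t=0: k=[82 82 82 82 82 82 82 82 0 0]
t=1: x=[82.0000 82.0000 82.0000 82.0000 82.0000 82.0000 82.0000 78.3100 3.6900 0.0000] k=[82 82 82 82 82 82 82 80 8 0]
t=2: x=[82.0000 82.0000 82.0000 82.0000 82.0000 82.0000 81.9100 76.8500 10.8800 0.3600] k=[82 82 82 82 82 82 80 79 16 5]
t=3: x=[82.0000 82.0000 82.0000 82.0000 82.0000 81.9100 80.0450 76.2100 18.3400 5.4950] k=[82 82 82 82 82 82 82 78 14 8]
t=4: x=[82.0000 82.0000 82.0000 82.0000 82.0000 82.0000 81.8200 75.3000 16.6100 8.2700] k=[82 82 82 82 82 82 77 79 18 11]
t=5: x=[82.0000 82.0000 82.0000 82.0000 82.0000 81.7750 77.3150 76.1650 20.4300 11.3150] k=[82 82 82 82 82 77 72 78 22 6]
t=6: x=[82.0000 82.0000 82.0000 82.0000 81.7750 77.0000 72.4950 75.2100 23.8000 6.7200] k=[82 82 82 82 77 74 72 71 22 4]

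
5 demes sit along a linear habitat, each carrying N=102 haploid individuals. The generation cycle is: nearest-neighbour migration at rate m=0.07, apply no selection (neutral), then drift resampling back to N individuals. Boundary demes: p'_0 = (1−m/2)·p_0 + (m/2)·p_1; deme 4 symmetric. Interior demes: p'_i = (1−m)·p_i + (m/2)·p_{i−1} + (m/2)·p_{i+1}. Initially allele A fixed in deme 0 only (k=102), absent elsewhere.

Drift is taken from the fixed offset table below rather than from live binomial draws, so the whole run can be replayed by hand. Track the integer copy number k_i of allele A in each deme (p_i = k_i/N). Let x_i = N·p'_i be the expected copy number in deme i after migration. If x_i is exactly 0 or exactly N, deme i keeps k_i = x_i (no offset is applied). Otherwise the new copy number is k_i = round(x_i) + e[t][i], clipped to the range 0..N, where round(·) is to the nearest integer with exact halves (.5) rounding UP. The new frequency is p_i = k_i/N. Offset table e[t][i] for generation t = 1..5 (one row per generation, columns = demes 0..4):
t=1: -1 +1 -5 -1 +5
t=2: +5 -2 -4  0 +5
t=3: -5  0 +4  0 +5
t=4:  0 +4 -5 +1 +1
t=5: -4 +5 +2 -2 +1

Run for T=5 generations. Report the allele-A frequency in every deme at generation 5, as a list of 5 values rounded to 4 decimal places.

t=0: k=[102 0 0 0 0]
t=1: x=[98.4300 3.5700 0.0000 0.0000 0.0000] k=[97 5 0 0 0]
t=2: x=[93.7800 8.0450 0.1750 0.0000 0.0000] k=[99 6 0 0 0]
t=3: x=[95.7450 9.0450 0.2100 0.0000 0.0000] k=[91 9 4 0 0]
t=4: x=[88.1300 11.6950 4.0350 0.1400 0.0000] k=[88 16 0 1 0]
t=5: x=[85.4800 17.9600 0.5950 0.9300 0.0350] k=[81 23 3 0 1]

[0.7941, 0.2255, 0.0294, 0.0000, 0.0098]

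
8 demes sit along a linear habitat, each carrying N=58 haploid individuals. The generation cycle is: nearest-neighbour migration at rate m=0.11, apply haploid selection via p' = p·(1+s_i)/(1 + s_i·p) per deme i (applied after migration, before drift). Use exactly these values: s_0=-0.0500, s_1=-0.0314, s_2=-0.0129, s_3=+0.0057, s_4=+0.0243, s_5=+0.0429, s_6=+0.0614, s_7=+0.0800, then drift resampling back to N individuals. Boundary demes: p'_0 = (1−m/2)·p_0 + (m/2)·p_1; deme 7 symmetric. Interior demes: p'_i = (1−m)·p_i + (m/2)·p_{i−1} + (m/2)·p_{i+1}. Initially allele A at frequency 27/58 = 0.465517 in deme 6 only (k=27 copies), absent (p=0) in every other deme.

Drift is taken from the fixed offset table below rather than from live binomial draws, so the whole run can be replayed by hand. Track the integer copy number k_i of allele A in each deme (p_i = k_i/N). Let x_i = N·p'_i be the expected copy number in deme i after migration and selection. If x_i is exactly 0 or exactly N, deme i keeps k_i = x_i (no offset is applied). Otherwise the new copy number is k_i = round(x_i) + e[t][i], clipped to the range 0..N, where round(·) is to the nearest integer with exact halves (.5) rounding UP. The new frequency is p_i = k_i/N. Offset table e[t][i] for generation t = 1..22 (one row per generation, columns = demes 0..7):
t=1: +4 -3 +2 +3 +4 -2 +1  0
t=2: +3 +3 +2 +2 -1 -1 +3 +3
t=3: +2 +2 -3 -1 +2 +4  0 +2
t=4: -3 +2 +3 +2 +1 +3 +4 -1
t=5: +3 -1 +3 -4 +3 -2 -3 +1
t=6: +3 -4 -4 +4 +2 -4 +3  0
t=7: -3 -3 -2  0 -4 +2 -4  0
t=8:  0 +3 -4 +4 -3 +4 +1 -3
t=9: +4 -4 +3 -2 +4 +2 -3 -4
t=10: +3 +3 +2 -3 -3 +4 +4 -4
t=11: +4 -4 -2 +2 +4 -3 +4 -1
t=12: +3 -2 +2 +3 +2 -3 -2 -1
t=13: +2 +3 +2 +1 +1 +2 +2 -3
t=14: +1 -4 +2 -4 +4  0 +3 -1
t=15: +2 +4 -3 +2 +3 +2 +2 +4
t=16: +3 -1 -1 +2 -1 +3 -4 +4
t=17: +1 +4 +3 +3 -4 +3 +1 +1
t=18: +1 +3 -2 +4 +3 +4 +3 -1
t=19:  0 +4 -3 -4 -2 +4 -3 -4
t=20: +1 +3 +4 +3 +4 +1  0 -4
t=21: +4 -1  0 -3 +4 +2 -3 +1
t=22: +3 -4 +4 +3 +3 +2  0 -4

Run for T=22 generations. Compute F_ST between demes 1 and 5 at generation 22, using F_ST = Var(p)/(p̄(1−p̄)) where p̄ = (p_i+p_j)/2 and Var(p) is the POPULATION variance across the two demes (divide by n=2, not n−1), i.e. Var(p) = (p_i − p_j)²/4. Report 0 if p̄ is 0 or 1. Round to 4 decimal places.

t=0: k=[0 0 0 0 0 0 27 0]
t=1: x=[0.0000 0.0000 0.0000 0.0000 0.0000 1.5470 24.8727 1.6005] k=[0 0 0 0 0 0 26 2]
t=2: x=[0.0000 0.0000 0.0000 0.0000 0.0000 1.4898 24.0848 3.5693] k=[0 0 0 0 0 0 27 7]
t=3: x=[0.0000 0.0000 0.0000 0.0000 0.0000 1.5470 25.2612 8.6513] k=[0 0 0 0 0 6 25 11]
t=4: x=[0.0000 0.0000 0.0000 0.0000 0.3380 6.9685 24.0190 12.5085] k=[0 0 0 0 1 10 28 12]
t=5: x=[0.0000 0.0000 0.0000 0.0553 1.4741 10.8609 26.9879 13.6676] k=[0 0 0 0 4 9 24 15]
t=6: x=[0.0000 0.0000 0.0000 0.2212 4.1465 9.8898 23.5081 16.3844] k=[0 0 0 4 6 6 27 16]
t=7: x=[0.0000 0.0000 0.2172 3.9107 6.0183 7.4227 26.0926 17.5319] k=[0 0 0 4 2 9 22 18]
t=8: x=[0.0000 0.0000 0.2172 3.6896 2.5530 9.6636 21.8707 19.1952] k=[0 0 0 8 0 14 23 16]
t=9: x=[0.0000 0.0000 0.4344 7.1556 1.2388 14.1700 22.9410 17.3047] k=[0 0 3 5 5 16 20 13]
t=10: x=[0.0000 0.1598 2.9089 4.9155 5.7278 16.0989 20.1717 14.1938] k=[0 3 5 2 3 20 24 10]
t=11: x=[0.1568 2.8571 4.6690 2.2322 3.9678 19.8295 23.8420 11.4613] k=[4 0 3 4 8 17 28 10]
t=12: x=[3.6027 0.3730 2.8546 4.1870 8.4468 17.6210 27.2642 11.6920] k=[7 0 5 7 10 15 25 11]
t=13: x=[6.3203 0.6395 4.7778 7.0903 10.3120 15.7523 24.5193 12.5085] k=[8 4 7 8 11 18 27 10]
t=14: x=[7.4409 4.2574 6.8116 8.1497 11.4389 18.6373 26.4247 11.6343] k=[8 0 9 4 15 19 29 11]
t=15: x=[7.2291 0.9061 8.1387 4.9055 14.8790 19.8751 28.3227 12.7385] k=[9 5 5 7 18 22 30 17]
t=16: x=[8.4046 5.0704 5.0498 7.5322 17.9109 22.7985 29.7089 18.6759] k=[11 4 4 10 17 26 26 23]
t=17: x=[10.1774 4.2574 4.2783 10.1023 17.4010 26.1067 26.6913 24.2436] k=[11 8 7 13 13 29 28 25]
t=18: x=[10.3903 7.8900 7.3017 12.7264 14.1351 28.6738 28.7535 26.2665] k=[11 11 5 17 17 33 32 25]
t=19: x=[10.5500 10.3950 5.9206 16.4068 18.1783 32.6659 32.5241 26.4883] k=[11 14 3 12 16 37 30 22]
t=20: x=[10.7098 12.9070 4.0508 11.7783 17.2243 36.0361 30.8070 23.5076] k=[12 16 8 15 21 37 31 20]
t=21: x=[11.7326 14.9828 8.7283 15.0081 21.8762 36.3628 31.5842 21.6384] k=[16 14 9 12 26 38 29 23]
t=22: x=[15.3052 13.5017 9.3378 12.6612 26.2346 37.4062 30.0286 24.4109] k=[18 10 13 16 29 39 30 20]

0.2562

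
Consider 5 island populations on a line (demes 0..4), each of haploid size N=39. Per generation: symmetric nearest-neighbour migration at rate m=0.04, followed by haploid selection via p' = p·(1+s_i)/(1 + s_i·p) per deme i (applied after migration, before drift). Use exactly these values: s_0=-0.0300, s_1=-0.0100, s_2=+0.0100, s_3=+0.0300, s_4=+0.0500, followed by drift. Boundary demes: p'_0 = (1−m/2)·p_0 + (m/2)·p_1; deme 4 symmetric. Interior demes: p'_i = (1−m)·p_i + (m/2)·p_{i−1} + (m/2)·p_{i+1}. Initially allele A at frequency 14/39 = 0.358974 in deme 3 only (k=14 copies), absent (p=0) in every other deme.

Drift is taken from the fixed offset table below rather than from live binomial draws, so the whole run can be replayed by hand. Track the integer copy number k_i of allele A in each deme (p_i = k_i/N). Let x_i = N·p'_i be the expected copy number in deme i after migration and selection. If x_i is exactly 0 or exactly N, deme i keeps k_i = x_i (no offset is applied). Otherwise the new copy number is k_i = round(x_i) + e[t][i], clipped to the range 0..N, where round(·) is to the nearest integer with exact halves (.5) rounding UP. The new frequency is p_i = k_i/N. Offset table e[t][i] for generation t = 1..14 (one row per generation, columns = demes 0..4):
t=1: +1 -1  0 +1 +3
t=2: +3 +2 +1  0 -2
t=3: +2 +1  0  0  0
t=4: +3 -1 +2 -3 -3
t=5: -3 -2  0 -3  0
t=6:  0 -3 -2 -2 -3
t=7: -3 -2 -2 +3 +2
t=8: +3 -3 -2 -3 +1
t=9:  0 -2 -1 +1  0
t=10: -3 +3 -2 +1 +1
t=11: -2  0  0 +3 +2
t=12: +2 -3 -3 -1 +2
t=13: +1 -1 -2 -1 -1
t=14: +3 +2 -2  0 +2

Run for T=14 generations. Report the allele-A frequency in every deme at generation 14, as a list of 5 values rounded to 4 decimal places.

[0.0000, 0.0000, 0.0000, 0.2564, 0.2308]

t=0: k=[0 0 0 14 0]
t=1: x=[0.0000 0.0000 0.2828 13.7015 0.2939] k=[0 0 0 15 3]
t=2: x=[0.0000 0.0000 0.3030 14.7300 3.3879] k=[0 0 1 15 1]
t=3: x=[0.0000 0.0198 1.2722 14.7098 1.3418] k=[0 1 1 15 1]
t=4: x=[0.0194 0.9704 1.2924 14.7098 1.3418] k=[3 0 3 12 0]
t=5: x=[2.8583 0.1188 3.1487 11.8221 0.2519] k=[0 0 3 9 0]
t=6: x=[0.0000 0.0594 3.0882 8.9014 0.1890] k=[0 0 1 7 0]
t=7: x=[0.0000 0.0198 1.1107 6.9064 0.1470] k=[0 0 0 10 2]
t=8: x=[0.0000 0.0000 0.2020 9.8561 2.2617] k=[0 0 0 7 3]
t=9: x=[0.0000 0.0000 0.1414 6.9472 3.2213] k=[0 0 0 8 3]
t=10: x=[0.0000 0.0000 0.1616 7.9250 3.2421] k=[0 0 0 9 4]
t=11: x=[0.0000 0.0000 0.1818 8.9218 4.2825] k=[0 0 0 12 6]
t=12: x=[0.0000 0.0000 0.2424 11.8828 6.3760] k=[0 0 0 11 8]
t=13: x=[0.0000 0.0000 0.2222 10.9513 8.3764] k=[0 0 0 10 7]
t=14: x=[0.0000 0.0000 0.2020 9.9576 7.3465] k=[0 0 0 10 9]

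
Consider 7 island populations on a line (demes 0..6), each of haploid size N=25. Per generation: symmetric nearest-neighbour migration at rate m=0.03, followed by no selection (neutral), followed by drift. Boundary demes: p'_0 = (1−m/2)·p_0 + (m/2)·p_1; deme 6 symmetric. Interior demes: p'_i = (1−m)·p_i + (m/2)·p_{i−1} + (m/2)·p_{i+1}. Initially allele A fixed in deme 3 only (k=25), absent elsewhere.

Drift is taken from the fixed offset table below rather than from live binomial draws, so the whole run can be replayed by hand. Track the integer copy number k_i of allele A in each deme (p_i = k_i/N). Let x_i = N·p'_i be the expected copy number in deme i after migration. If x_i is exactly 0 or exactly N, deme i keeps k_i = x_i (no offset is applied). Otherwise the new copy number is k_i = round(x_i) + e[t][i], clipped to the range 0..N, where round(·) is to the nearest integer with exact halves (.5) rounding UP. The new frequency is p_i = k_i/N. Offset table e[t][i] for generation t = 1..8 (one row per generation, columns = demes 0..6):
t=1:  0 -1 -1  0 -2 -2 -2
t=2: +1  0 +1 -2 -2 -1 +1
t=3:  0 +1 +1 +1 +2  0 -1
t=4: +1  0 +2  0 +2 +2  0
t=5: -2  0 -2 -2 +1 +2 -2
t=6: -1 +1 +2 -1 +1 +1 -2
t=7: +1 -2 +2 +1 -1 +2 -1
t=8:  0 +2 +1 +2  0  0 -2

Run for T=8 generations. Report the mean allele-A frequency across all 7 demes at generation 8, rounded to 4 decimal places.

0.2400

t=0: k=[0 0 0 25 0 0 0]
t=1: x=[0.0000 0.0000 0.3750 24.2500 0.3750 0.0000 0.0000] k=[0 0 0 24 0 0 0]
t=2: x=[0.0000 0.0000 0.3600 23.2800 0.3600 0.0000 0.0000] k=[0 0 1 21 0 0 0]
t=3: x=[0.0000 0.0150 1.2850 20.3850 0.3150 0.0000 0.0000] k=[0 1 2 21 2 0 0]
t=4: x=[0.0150 1.0000 2.2700 20.4300 2.2550 0.0300 0.0000] k=[1 1 4 20 4 2 0]
t=5: x=[1.0000 1.0450 4.1950 19.5200 4.2100 2.0000 0.0300] k=[0 1 2 18 5 4 0]
t=6: x=[0.0150 1.0000 2.2250 17.5650 5.1800 3.9550 0.0600] k=[0 2 4 17 6 5 0]
t=7: x=[0.0300 2.0000 4.1650 16.6400 6.1500 4.9400 0.0750] k=[1 0 6 18 5 7 0]
t=8: x=[0.9850 0.1050 6.0900 17.6250 5.2250 6.8650 0.1050] k=[1 2 7 20 5 7 0]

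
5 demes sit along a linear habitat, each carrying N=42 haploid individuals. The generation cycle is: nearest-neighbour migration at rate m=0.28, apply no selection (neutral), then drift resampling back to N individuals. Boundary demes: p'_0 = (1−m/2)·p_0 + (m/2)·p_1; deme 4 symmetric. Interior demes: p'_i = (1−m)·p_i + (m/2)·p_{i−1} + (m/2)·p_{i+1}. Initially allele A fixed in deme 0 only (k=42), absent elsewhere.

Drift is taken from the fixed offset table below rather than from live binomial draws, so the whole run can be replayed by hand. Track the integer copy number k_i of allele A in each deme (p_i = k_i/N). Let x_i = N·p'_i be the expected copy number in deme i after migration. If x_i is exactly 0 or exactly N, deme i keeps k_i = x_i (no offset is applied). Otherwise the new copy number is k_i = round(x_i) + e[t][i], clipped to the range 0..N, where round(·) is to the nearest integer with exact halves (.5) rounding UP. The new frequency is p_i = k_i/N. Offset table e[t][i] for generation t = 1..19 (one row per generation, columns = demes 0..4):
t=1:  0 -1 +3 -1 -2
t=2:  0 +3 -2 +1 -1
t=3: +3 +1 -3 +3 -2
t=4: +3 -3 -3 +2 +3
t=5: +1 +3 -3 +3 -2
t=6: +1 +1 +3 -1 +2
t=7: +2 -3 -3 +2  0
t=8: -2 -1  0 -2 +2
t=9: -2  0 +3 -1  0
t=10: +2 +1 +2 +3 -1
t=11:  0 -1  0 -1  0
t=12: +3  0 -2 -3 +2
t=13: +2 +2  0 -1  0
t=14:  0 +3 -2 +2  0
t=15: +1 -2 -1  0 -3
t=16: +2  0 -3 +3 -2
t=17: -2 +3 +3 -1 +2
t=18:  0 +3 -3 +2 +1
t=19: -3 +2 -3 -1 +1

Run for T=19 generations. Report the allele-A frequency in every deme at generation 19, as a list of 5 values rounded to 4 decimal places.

[0.4524, 0.5000, 0.1667, 0.1429, 0.1190]

t=0: k=[42 0 0 0 0]
t=1: x=[36.1200 5.8800 0.0000 0.0000 0.0000] k=[36 5 0 0 0]
t=2: x=[31.6600 8.6400 0.7000 0.0000 0.0000] k=[32 12 0 0 0]
t=3: x=[29.2000 13.1200 1.6800 0.0000 0.0000] k=[32 14 0 0 0]
t=4: x=[29.4800 14.5600 1.9600 0.0000 0.0000] k=[32 12 0 0 0]
t=5: x=[29.2000 13.1200 1.6800 0.0000 0.0000] k=[30 16 0 0 0]
t=6: x=[28.0400 15.7200 2.2400 0.0000 0.0000] k=[29 17 5 0 0]
t=7: x=[27.3200 17.0000 5.9800 0.7000 0.0000] k=[29 14 3 3 0]
t=8: x=[26.9000 14.5600 4.5400 2.5800 0.4200] k=[25 14 5 1 2]
t=9: x=[23.4600 14.2800 5.7000 1.7000 1.8600] k=[21 14 9 1 2]
t=10: x=[20.0200 14.2800 8.5800 2.2600 1.8600] k=[22 15 11 5 1]
t=11: x=[21.0200 15.4200 10.7200 5.2800 1.5600] k=[21 14 11 4 2]
t=12: x=[20.0200 14.5600 10.4400 4.7000 2.2800] k=[23 15 8 2 4]
t=13: x=[21.8800 15.1400 8.1400 3.1200 3.7200] k=[24 17 8 2 4]
t=14: x=[23.0200 16.7200 8.4200 3.1200 3.7200] k=[23 20 6 5 4]
t=15: x=[22.5800 18.4600 7.8200 5.0000 4.1400] k=[24 16 7 5 1]
t=16: x=[22.8800 15.8600 7.9800 4.7200 1.5600] k=[25 16 5 8 0]
t=17: x=[23.7400 15.7200 6.9600 6.4600 1.1200] k=[22 19 10 5 3]
t=18: x=[21.5800 18.1600 10.5600 5.4200 3.2800] k=[22 21 8 7 4]
t=19: x=[21.8600 19.3200 9.6800 6.7200 4.4200] k=[19 21 7 6 5]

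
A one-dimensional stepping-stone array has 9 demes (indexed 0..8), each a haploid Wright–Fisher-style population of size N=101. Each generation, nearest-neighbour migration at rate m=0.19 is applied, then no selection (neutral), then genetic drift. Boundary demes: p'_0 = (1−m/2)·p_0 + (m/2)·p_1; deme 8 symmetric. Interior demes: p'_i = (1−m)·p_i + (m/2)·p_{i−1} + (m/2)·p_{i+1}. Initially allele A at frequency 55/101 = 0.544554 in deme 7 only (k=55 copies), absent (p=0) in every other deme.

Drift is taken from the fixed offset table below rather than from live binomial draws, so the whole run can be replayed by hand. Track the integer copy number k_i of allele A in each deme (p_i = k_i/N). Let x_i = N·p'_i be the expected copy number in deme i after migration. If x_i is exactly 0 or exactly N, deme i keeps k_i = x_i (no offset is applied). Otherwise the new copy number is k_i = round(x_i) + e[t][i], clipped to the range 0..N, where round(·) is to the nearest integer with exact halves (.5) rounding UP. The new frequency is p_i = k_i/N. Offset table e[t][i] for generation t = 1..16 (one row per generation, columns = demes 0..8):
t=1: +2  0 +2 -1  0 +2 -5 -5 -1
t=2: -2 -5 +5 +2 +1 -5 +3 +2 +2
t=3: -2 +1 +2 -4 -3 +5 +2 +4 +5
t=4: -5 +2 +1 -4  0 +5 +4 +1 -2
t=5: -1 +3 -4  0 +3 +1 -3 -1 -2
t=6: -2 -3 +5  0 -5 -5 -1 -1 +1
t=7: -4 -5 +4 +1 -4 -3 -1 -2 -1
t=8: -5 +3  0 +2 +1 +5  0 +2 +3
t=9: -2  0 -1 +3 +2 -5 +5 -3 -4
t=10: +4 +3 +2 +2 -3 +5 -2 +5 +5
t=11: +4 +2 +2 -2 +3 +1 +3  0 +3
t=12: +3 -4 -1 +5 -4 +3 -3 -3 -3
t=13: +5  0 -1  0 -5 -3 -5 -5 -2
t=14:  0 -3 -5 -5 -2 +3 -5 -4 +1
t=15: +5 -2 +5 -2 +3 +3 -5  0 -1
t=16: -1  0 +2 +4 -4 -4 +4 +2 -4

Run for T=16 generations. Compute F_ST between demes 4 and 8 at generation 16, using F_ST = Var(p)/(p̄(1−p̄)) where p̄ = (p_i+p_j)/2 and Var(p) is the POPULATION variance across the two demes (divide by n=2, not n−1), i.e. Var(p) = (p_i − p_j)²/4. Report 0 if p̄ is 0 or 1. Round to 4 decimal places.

t=0: k=[0 0 0 0 0 0 0 55 0]
t=1: x=[0.0000 0.0000 0.0000 0.0000 0.0000 0.0000 5.2250 44.5500 5.2250] k=[0 0 0 0 0 0 0 40 4]
t=2: x=[0.0000 0.0000 0.0000 0.0000 0.0000 0.0000 3.8000 32.7800 7.4200] k=[0 0 0 0 0 0 7 35 9]
t=3: x=[0.0000 0.0000 0.0000 0.0000 0.0000 0.6650 8.9950 29.8700 11.4700] k=[0 0 0 0 0 6 11 34 16]
t=4: x=[0.0000 0.0000 0.0000 0.0000 0.5700 5.9050 12.7100 30.1050 17.7100] k=[0 0 0 0 1 11 17 31 16]
t=5: x=[0.0000 0.0000 0.0000 0.0950 1.8550 10.6200 17.7600 28.2450 17.4250] k=[0 0 0 0 5 12 15 27 15]
t=6: x=[0.0000 0.0000 0.0000 0.4750 5.1900 11.6200 15.8550 24.7200 16.1400] k=[0 0 0 0 0 7 15 24 17]
t=7: x=[0.0000 0.0000 0.0000 0.0000 0.6650 7.0950 15.0950 22.4800 17.6650] k=[0 0 0 0 0 4 14 20 17]
t=8: x=[0.0000 0.0000 0.0000 0.0000 0.3800 4.5700 13.6200 19.1450 17.2850] k=[0 0 0 0 1 10 14 21 20]
t=9: x=[0.0000 0.0000 0.0000 0.0950 1.7600 9.5250 14.2850 20.2400 20.0950] k=[0 0 0 3 4 5 19 17 16]
t=10: x=[0.0000 0.0000 0.2850 2.8100 4.0000 6.2350 17.4800 17.0950 16.0950] k=[0 0 2 5 1 11 15 22 21]
t=11: x=[0.0000 0.1900 2.0950 4.3350 2.3300 10.4300 15.2850 21.2400 21.0950] k=[0 2 4 2 5 11 18 21 24]
t=12: x=[0.1900 2.0000 3.6200 2.4750 5.2850 11.0950 17.6200 21.0000 23.7150] k=[3 0 3 7 1 14 15 18 21]
t=13: x=[2.7150 0.5700 3.0950 6.0500 2.8050 12.8600 15.1900 18.0000 20.7150] k=[8 1 2 6 0 10 10 13 19]
t=14: x=[7.3350 1.7600 2.2850 5.0500 1.5200 9.0500 10.2850 13.2850 18.4300] k=[7 0 0 0 0 12 5 9 19]
t=15: x=[6.3350 0.6650 0.0000 0.0000 1.1400 10.1950 6.0450 9.5700 18.0500] k=[11 0 0 0 4 13 1 10 17]
t=16: x=[9.9550 1.0450 0.0000 0.3800 4.4750 11.0050 2.9950 9.8100 16.3350] k=[9 1 0 4 0 7 7 12 12]

0.0632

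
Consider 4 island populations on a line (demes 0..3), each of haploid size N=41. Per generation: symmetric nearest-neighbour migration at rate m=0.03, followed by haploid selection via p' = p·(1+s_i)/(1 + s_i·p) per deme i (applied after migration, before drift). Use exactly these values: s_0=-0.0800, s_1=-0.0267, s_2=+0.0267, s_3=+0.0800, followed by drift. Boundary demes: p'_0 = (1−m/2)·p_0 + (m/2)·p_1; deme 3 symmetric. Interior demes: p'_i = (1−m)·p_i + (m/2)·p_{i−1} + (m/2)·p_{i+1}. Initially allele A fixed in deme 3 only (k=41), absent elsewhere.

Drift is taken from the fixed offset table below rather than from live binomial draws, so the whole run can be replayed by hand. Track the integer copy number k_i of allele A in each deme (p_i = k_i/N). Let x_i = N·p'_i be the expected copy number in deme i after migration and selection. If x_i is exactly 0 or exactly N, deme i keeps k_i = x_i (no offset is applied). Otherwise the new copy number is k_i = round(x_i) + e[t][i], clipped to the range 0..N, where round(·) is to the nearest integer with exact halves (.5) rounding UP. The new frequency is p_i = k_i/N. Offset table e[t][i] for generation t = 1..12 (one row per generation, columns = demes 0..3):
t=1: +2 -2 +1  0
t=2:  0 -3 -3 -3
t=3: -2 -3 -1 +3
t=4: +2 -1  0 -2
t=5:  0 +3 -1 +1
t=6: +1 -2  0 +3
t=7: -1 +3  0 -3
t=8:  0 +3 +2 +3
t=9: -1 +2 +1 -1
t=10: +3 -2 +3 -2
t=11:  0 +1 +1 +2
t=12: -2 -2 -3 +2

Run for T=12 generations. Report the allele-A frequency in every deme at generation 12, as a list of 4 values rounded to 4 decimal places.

[0.0244, 0.1463, 0.2927, 1.0000]

t=0: k=[0 0 0 41]
t=1: x=[0.0000 0.0000 0.6312 40.4299] k=[0 0 2 40]
t=2: x=[0.0000 0.0292 2.6035 39.5422] k=[0 0 0 37]
t=3: x=[0.0000 0.0000 0.5696 36.7474] k=[0 0 0 40]
t=4: x=[0.0000 0.0000 0.6158 39.5142] k=[0 0 1 38]
t=5: x=[0.0000 0.0146 1.5795 37.6871] k=[0 3 1 39]
t=6: x=[0.0414 2.8523 1.6410 38.6093] k=[1 1 2 41]
t=7: x=[0.9218 0.9886 2.6342 40.4578] k=[0 4 3 37]
t=8: x=[0.0552 3.8300 3.6108 36.7898] k=[0 7 6 40]
t=9: x=[0.0966 6.7264 6.6709 39.5980] k=[0 9 8 39]
t=10: x=[0.1242 8.6636 8.6586 38.7074] k=[3 7 12 37]
t=11: x=[2.8321 6.8590 12.5281 36.9168] k=[3 8 14 39]
t=12: x=[2.8461 7.8419 14.5312 38.7914] k=[1 6 12 41]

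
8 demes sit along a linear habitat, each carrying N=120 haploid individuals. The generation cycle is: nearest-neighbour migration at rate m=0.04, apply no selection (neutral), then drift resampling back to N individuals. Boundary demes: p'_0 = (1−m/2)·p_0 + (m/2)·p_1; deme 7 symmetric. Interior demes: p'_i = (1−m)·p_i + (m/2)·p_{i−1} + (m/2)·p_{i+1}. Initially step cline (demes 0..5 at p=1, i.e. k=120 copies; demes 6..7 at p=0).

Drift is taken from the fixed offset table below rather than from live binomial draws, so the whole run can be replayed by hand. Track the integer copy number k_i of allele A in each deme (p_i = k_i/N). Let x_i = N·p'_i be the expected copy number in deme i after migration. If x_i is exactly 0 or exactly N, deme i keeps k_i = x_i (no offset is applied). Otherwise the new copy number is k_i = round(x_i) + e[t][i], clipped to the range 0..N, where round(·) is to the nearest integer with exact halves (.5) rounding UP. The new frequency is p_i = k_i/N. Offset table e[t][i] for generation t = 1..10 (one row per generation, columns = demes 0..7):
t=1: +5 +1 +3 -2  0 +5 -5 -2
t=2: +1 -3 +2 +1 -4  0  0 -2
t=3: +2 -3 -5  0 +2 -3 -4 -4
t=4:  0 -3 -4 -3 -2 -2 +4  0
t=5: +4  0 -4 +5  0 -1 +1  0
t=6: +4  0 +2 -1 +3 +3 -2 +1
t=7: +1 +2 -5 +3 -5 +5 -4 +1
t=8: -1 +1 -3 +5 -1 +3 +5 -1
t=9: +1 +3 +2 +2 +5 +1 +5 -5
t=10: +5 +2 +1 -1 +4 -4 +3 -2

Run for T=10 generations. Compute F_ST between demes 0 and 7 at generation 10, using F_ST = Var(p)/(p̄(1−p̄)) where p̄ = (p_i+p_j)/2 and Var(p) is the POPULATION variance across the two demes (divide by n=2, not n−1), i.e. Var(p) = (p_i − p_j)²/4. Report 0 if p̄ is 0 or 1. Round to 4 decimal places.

t=0: k=[120 120 120 120 120 120 0 0]
t=1: x=[120.0000 120.0000 120.0000 120.0000 120.0000 117.6000 2.4000 0.0000] k=[120 120 120 120 120 120 0 0]
t=2: x=[120.0000 120.0000 120.0000 120.0000 120.0000 117.6000 2.4000 0.0000] k=[120 120 120 120 120 118 2 0]
t=3: x=[120.0000 120.0000 120.0000 120.0000 119.9600 115.7200 4.2800 0.0400] k=[120 120 120 120 120 113 0 0]
t=4: x=[120.0000 120.0000 120.0000 120.0000 119.8600 110.8800 2.2600 0.0000] k=[120 120 120 120 118 109 6 0]
t=5: x=[120.0000 120.0000 120.0000 119.9600 117.8600 107.1200 7.9400 0.1200] k=[120 120 120 120 118 106 9 0]
t=6: x=[120.0000 120.0000 120.0000 119.9600 117.8000 104.3000 10.7600 0.1800] k=[120 120 120 119 120 107 9 1]
t=7: x=[120.0000 120.0000 119.9800 119.0400 119.7200 105.3000 10.8000 1.1600] k=[120 120 115 120 115 110 7 2]
t=8: x=[120.0000 119.9000 115.2000 119.8000 115.0000 108.0400 8.9600 2.1000] k=[120 120 112 120 114 111 14 1]
t=9: x=[120.0000 119.8400 112.3200 119.7200 114.0600 109.1200 15.6800 1.2600] k=[120 120 114 120 119 110 21 0]
t=10: x=[120.0000 119.8800 114.2400 119.8600 118.8400 108.4000 22.3600 0.4200] k=[120 120 115 119 120 104 25 0]

1.0000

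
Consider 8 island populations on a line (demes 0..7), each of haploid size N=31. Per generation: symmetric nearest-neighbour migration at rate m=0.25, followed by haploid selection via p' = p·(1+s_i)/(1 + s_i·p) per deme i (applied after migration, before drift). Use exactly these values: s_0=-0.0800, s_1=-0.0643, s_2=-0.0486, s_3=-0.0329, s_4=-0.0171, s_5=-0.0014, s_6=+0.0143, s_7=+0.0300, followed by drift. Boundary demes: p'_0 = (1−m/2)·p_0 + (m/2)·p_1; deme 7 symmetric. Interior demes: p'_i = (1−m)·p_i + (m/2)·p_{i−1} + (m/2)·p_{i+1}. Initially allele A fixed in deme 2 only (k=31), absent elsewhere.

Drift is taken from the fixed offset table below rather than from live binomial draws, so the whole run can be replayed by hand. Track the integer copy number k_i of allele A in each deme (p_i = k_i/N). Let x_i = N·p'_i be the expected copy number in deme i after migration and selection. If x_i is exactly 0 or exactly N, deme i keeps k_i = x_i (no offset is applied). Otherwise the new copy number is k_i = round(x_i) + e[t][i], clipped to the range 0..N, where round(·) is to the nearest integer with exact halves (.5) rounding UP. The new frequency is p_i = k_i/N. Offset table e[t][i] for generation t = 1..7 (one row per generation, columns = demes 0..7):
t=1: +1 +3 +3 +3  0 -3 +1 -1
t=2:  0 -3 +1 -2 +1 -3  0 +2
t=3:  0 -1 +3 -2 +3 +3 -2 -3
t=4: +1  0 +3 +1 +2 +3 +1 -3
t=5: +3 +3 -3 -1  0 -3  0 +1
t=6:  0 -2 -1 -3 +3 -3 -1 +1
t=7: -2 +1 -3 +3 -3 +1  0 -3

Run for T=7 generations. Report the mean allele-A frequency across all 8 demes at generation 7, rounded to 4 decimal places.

t=0: k=[0 0 31 0 0 0 0 0]
t=1: x=[0.0000 3.6552 22.9568 3.7630 0.0000 0.0000 0.0000 0.0000] k=[0 7 26 7 0 0 0 0]
t=2: x=[0.8068 8.0962 20.9140 8.2952 0.8605 0.0000 0.0000 0.0000] k=[1 5 22 6 2 0 0 0]
t=3: x=[1.3854 6.2854 17.4966 7.3114 2.2143 0.2497 0.0000 0.0000] k=[1 5 20 5 5 3 0 0]
t=4: x=[1.3854 6.0450 15.8644 6.6977 4.6810 2.8713 0.3803 0.0000] k=[2 6 19 8 7 6 1 0]
t=5: x=[2.3149 6.7669 15.6141 9.0344 6.9070 5.4937 1.5204 0.1287] k=[5 10 13 8 7 2 2 1]
t=6: x=[5.2512 9.3114 11.6357 8.2952 6.4118 2.6216 1.9002 1.1575] k=[5 7 11 5 9 0 1 2]
t=7: x=[4.8963 6.8874 9.4201 6.0847 7.2785 1.2483 1.0138 1.9278] k=[3 8 6 9 4 2 1 0]

0.1331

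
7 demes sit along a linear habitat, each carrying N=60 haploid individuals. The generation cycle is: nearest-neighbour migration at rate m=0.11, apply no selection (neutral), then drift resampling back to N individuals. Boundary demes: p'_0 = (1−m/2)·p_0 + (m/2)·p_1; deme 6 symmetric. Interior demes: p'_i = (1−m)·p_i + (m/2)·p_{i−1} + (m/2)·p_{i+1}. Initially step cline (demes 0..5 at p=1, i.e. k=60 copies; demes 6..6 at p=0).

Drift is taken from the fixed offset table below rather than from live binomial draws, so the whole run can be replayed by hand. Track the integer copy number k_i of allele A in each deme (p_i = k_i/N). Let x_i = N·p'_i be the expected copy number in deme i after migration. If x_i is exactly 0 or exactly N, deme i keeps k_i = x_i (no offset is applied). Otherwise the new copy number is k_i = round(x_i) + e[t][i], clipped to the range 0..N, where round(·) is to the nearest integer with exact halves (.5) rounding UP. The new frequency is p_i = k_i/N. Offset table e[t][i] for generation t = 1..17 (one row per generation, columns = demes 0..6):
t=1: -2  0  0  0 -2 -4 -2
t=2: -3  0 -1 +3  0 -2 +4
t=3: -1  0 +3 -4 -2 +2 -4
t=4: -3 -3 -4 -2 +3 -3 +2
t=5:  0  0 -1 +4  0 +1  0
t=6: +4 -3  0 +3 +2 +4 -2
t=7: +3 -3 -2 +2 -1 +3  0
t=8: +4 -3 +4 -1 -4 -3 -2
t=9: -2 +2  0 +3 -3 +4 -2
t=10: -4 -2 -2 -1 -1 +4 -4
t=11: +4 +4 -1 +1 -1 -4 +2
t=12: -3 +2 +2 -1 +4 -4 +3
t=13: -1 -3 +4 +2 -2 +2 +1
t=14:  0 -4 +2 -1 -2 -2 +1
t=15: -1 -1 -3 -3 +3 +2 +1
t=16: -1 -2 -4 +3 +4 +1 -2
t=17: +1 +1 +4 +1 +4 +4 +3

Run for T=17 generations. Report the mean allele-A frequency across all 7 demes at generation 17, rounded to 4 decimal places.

t=0: k=[60 60 60 60 60 60 0]
t=1: x=[60.0000 60.0000 60.0000 60.0000 60.0000 56.7000 3.3000] k=[60 60 60 60 60 53 1]
t=2: x=[60.0000 60.0000 60.0000 60.0000 59.6150 50.5250 3.8600] k=[60 60 60 60 60 49 8]
t=3: x=[60.0000 60.0000 60.0000 60.0000 59.3950 47.3500 10.2550] k=[60 60 60 60 57 49 6]
t=4: x=[60.0000 60.0000 60.0000 59.8350 56.7250 47.0750 8.3650] k=[60 60 60 58 60 44 10]
t=5: x=[60.0000 60.0000 59.8900 58.2200 59.0100 43.0100 11.8700] k=[60 60 59 60 59 44 12]
t=6: x=[60.0000 59.9450 59.1100 59.8900 58.2300 43.0650 13.7600] k=[60 57 59 60 60 47 12]
t=7: x=[59.8350 57.2750 58.9450 59.9450 59.2850 45.7900 13.9250] k=[60 54 57 60 58 49 14]
t=8: x=[59.6700 54.4950 57.0000 59.7250 57.6150 47.5700 15.9250] k=[60 51 60 59 54 45 14]
t=9: x=[59.5050 51.9900 59.4500 58.7800 53.7800 43.7900 15.7050] k=[58 54 59 60 51 48 14]
t=10: x=[57.7800 54.4950 58.7800 59.4500 51.3300 46.2950 15.8700] k=[54 52 57 58 50 50 12]
t=11: x=[53.8900 52.3850 56.7800 57.5050 50.4400 47.9100 14.0900] k=[58 56 56 59 49 44 16]
t=12: x=[57.8900 56.1100 56.1650 58.2850 49.2750 42.7350 17.5400] k=[55 58 58 57 53 39 21]
t=13: x=[55.1650 57.8350 57.9450 56.8350 52.4500 38.7800 21.9900] k=[54 55 60 59 50 41 23]
t=14: x=[54.0550 55.2200 59.6700 58.5600 50.0000 40.5050 23.9900] k=[54 51 60 58 48 39 25]
t=15: x=[53.8350 51.6600 59.3950 57.5600 48.0550 38.7250 25.7700] k=[53 51 56 55 51 41 27]
t=16: x=[52.8900 51.3850 55.6700 54.8350 50.6700 40.7800 27.7700] k=[52 49 52 58 55 42 26]
t=17: x=[51.8350 49.3300 52.1650 57.5050 54.4500 41.8350 26.8800] k=[53 50 56 59 58 46 30]

0.8381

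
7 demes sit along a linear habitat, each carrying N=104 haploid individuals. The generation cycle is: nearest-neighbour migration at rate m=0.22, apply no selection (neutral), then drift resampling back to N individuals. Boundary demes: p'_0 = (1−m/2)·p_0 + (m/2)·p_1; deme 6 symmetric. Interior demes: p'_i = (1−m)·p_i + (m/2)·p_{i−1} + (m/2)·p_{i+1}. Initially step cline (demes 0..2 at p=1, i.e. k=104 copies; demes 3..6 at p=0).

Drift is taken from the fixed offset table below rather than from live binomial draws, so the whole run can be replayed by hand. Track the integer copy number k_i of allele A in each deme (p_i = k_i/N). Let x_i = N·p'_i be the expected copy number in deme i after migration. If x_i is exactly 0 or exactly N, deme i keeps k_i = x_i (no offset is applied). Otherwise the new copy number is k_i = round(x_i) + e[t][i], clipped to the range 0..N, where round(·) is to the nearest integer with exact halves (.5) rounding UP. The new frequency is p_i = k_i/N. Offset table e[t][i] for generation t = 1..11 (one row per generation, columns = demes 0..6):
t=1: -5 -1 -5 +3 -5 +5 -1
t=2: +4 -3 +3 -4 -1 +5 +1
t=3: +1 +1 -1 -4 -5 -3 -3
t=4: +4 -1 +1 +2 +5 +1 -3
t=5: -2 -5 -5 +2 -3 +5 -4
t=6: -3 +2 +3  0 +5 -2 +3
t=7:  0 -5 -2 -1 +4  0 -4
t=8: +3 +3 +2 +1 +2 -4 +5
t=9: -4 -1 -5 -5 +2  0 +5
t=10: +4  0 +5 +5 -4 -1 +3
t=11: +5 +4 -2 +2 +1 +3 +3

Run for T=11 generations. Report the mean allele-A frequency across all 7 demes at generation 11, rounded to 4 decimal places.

t=0: k=[104 104 104 0 0 0 0]
t=1: x=[104.0000 104.0000 92.5600 11.4400 0.0000 0.0000 0.0000] k=[104 104 88 14 0 0 0]
t=2: x=[104.0000 102.2400 81.6200 20.6000 1.5400 0.0000 0.0000] k=[104 99 85 17 1 0 0]
t=3: x=[103.4500 98.0100 79.0600 22.7200 2.6500 0.1100 0.0000] k=[104 99 78 19 0 0 0]
t=4: x=[103.4500 97.2400 73.8200 23.4000 2.0900 0.0000 0.0000] k=[104 96 75 25 7 0 0]
t=5: x=[103.1200 94.5700 71.8100 28.5200 8.2100 0.7700 0.0000] k=[101 90 67 31 5 6 0]
t=6: x=[99.7900 88.6800 65.5700 32.1000 7.9700 5.2300 0.6600] k=[97 91 69 32 13 3 4]
t=7: x=[96.3400 89.2400 67.3500 33.9800 13.9900 4.2100 3.8900] k=[96 84 65 33 18 4 0]
t=8: x=[94.6800 83.2300 63.5700 34.8700 18.1100 5.1000 0.4400] k=[98 86 66 36 20 1 5]
t=9: x=[96.6800 85.1200 64.9000 37.5400 19.6700 3.5300 4.5600] k=[93 84 60 33 22 4 10]
t=10: x=[92.0100 82.3500 59.6700 34.7600 21.2300 6.6400 9.3400] k=[96 82 65 40 17 6 12]
t=11: x=[94.4600 81.6700 64.1200 40.2200 18.3200 7.8700 11.3400] k=[99 86 62 42 19 11 14]

0.4574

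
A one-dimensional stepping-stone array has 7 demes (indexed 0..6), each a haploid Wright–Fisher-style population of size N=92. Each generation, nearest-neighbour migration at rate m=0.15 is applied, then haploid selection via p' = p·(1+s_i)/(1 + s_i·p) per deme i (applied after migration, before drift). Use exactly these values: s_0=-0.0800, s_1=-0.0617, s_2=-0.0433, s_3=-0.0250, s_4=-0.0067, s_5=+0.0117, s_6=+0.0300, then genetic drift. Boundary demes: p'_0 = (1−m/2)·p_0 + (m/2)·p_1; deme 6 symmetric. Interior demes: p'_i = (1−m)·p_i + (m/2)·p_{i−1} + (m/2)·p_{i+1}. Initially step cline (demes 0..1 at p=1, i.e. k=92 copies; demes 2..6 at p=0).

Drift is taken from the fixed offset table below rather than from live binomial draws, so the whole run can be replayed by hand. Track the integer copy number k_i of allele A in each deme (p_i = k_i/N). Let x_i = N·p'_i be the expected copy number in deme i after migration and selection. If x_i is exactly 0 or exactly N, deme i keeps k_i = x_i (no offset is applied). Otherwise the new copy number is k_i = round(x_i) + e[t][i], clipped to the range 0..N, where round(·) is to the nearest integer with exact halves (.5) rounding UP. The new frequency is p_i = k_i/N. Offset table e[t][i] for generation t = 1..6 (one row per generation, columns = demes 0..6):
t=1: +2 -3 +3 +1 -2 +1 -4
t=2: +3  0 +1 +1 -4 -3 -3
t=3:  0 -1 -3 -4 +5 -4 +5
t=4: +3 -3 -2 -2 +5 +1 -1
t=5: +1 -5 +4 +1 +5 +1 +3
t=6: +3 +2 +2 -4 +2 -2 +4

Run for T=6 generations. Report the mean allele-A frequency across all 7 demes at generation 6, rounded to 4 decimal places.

0.3043

t=0: k=[92 92 0 0 0 0 0]
t=1: x=[92.0000 84.6824 6.6227 0.0000 0.0000 0.0000 0.0000] k=[92 82 10 0 0 0 0]
t=2: x=[91.1854 76.5485 14.1130 0.7314 0.0000 0.0000 0.0000] k=[92 77 15 2 0 0 0]
t=3: x=[90.7785 72.5148 18.0248 2.7565 0.1490 0.0000 0.0000] k=[91 72 15 0 5 0 0]
t=4: x=[89.3702 68.0388 17.5137 1.4631 4.2228 0.3794 0.0000] k=[92 65 16 0 9 1 0]
t=5: x=[89.8031 62.0788 17.8301 1.8291 7.6776 1.5425 0.0772] k=[91 57 22 3 13 3 3]
t=6: x=[88.1542 55.5328 22.4405 5.0527 11.4325 3.7921 3.0870] k=[91 58 24 1 13 2 7]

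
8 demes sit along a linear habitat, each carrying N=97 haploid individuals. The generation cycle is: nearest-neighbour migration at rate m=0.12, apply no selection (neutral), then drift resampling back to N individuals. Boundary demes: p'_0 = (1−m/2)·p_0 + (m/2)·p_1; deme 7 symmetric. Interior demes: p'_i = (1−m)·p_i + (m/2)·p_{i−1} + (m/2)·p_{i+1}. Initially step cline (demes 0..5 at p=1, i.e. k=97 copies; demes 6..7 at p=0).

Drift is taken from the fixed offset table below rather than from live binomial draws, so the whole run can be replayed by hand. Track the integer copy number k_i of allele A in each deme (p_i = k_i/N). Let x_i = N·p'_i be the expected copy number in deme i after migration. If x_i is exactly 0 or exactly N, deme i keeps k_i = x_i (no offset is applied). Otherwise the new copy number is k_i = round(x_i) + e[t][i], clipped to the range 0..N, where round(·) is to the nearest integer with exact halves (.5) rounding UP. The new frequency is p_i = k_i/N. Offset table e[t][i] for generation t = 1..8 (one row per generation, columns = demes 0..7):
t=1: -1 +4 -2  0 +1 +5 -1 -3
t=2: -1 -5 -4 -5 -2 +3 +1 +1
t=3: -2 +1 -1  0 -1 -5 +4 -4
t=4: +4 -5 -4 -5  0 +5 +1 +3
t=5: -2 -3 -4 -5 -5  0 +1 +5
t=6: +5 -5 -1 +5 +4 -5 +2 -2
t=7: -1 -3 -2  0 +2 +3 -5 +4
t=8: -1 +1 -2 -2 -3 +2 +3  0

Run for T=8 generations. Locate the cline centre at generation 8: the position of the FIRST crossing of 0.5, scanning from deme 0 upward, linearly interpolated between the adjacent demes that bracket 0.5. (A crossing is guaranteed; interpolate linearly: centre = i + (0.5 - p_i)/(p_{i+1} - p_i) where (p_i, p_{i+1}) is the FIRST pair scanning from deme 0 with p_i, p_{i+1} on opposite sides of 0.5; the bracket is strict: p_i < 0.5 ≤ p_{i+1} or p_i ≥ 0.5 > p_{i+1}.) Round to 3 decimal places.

t=0: k=[97 97 97 97 97 97 0 0]
t=1: x=[97.0000 97.0000 97.0000 97.0000 97.0000 91.1800 5.8200 0.0000] k=[97 97 97 97 97 96 5 0]
t=2: x=[97.0000 97.0000 97.0000 97.0000 96.9400 90.6000 10.1600 0.3000] k=[97 97 97 97 95 94 11 1]
t=3: x=[97.0000 97.0000 97.0000 96.8800 95.0600 89.0800 15.3800 1.6000] k=[97 97 97 97 94 84 19 0]
t=4: x=[97.0000 97.0000 97.0000 96.8200 93.5800 80.7000 21.7600 1.1400] k=[97 97 97 92 94 86 23 4]
t=5: x=[97.0000 97.0000 96.7000 92.4200 93.4000 82.7000 25.6400 5.1400] k=[97 97 93 87 88 83 27 10]
t=6: x=[97.0000 96.7600 92.8800 87.4200 87.6400 79.9400 29.3400 11.0200] k=[97 92 92 92 92 75 31 9]
t=7: x=[96.7000 92.3000 92.0000 92.0000 90.9800 73.3800 32.3200 10.3200] k=[96 89 90 92 93 76 27 14]
t=8: x=[95.5800 89.4800 90.0600 91.9400 91.9200 74.0800 29.1600 14.7800] k=[95 90 88 90 89 76 32 15]

5.625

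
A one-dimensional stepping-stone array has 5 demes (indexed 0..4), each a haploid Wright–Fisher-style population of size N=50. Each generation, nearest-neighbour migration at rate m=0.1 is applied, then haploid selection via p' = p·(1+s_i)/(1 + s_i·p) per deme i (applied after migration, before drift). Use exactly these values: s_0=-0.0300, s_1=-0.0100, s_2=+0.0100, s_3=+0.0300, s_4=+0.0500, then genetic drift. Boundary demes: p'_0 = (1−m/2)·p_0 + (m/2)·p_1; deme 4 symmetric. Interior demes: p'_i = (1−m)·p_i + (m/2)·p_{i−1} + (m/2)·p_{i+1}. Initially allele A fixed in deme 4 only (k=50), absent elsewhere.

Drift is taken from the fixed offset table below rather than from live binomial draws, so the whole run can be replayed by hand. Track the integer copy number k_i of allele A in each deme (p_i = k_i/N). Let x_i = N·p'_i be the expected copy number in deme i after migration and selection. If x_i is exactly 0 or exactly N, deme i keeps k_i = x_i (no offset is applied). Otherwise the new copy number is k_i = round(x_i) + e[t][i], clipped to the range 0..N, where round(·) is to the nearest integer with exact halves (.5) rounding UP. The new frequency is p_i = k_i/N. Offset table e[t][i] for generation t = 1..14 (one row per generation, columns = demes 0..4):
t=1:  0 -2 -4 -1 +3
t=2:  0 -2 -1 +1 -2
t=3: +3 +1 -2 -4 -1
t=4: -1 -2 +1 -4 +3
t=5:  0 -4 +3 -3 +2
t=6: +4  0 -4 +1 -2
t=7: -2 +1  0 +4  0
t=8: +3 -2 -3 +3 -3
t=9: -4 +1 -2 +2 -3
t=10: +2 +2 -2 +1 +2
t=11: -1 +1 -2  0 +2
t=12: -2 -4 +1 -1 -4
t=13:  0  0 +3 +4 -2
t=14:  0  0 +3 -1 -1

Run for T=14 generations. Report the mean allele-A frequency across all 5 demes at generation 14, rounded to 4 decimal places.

0.2240

t=0: k=[0 0 0 0 50]
t=1: x=[0.0000 0.0000 0.0000 2.5711 47.6134] k=[0 0 0 2 50]
t=2: x=[0.0000 0.0000 0.1010 4.4176 47.7090] k=[0 0 0 5 46]
t=3: x=[0.0000 0.0000 0.2525 6.9755 44.2047] k=[0 0 0 3 43]
t=4: x=[0.0000 0.0000 0.1515 4.9810 41.3545] k=[0 0 1 1 44]
t=5: x=[0.0000 0.0495 0.9593 3.2384 42.1774] k=[0 0 4 0 44]
t=6: x=[0.0000 0.1980 3.6334 2.4684 42.1290] k=[0 0 0 3 40]
t=7: x=[0.0000 0.0000 0.1515 4.8274 38.5855] k=[0 0 0 9 39]
t=8: x=[0.0000 0.0000 0.4545 10.2895 37.9518] k=[0 0 0 13 35]
t=9: x=[0.0000 0.0000 0.6564 13.7426 34.4279] k=[0 0 0 16 31]
t=10: x=[0.0000 0.0000 0.8079 16.2728 30.8299] k=[0 0 0 17 33]
t=11: x=[0.0000 0.0000 0.8584 17.2827 32.7553] k=[0 0 0 17 35]
t=12: x=[0.0000 0.0000 0.8584 17.3837 34.6243] k=[0 0 2 16 31]
t=13: x=[0.0000 0.0990 2.6246 16.3738 30.8299] k=[0 0 6 20 29]
t=14: x=[0.0000 0.2970 6.4557 20.1043 29.1454] k=[0 0 9 19 28]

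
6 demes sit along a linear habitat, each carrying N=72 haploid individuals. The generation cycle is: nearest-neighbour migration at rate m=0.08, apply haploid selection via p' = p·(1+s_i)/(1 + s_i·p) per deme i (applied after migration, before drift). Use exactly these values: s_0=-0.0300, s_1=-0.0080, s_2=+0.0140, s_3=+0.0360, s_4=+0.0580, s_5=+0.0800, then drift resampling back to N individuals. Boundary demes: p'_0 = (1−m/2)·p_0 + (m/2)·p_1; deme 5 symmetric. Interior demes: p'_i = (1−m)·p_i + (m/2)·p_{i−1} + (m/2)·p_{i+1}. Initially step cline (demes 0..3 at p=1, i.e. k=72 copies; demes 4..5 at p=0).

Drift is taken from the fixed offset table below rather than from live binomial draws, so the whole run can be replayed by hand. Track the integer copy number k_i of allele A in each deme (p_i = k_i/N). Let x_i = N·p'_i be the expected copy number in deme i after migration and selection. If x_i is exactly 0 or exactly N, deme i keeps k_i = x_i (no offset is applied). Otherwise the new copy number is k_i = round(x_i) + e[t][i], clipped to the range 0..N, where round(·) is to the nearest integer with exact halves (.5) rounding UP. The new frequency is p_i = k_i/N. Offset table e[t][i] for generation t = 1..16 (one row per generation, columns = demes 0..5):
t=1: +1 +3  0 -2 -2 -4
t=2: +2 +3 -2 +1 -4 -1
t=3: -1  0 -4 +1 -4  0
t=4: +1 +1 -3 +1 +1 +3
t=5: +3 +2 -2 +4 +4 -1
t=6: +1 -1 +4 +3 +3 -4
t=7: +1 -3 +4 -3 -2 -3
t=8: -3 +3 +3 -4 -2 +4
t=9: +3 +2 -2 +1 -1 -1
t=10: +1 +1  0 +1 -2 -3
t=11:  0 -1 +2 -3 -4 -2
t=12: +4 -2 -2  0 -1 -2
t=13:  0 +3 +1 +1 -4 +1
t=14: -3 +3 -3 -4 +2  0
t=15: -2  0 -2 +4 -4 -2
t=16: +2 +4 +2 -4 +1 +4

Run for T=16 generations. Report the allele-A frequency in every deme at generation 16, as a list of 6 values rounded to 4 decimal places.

t=0: k=[72 72 72 72 0 0]
t=1: x=[72.0000 72.0000 72.0000 69.2162 3.0400 0.0000] k=[72 72 72 67 1 0]
t=2: x=[72.0000 72.0000 71.8028 64.7927 3.7978 0.0432] k=[72 72 70 66 0 0]
t=3: x=[72.0000 71.9194 69.9479 63.7810 2.7872 0.0000] k=[72 72 66 65 0 0]
t=4: x=[72.0000 71.7581 66.2737 62.7294 2.7451 0.0000] k=[72 72 63 64 4 0]
t=5: x=[72.0000 71.6371 63.5047 61.8717 6.5689 0.1728] k=[72 72 62 66 11 0]
t=6: x=[72.0000 71.5968 62.6735 63.8978 13.3627 0.4750] k=[72 71 67 67 16 0]
t=7: x=[71.9588 70.8711 67.2224 65.1815 18.1547 0.6907] k=[72 68 71 62 16 0]
t=8: x=[71.8351 68.2516 70.5400 60.8572 17.9489 0.6907] k=[69 71 72 57 16 5]
t=9: x=[68.9935 70.9517 71.3688 56.3966 17.9489 5.8399] k=[72 72 69 57 17 5]
t=10: x=[72.0000 71.8790 68.6843 56.3182 18.8952 5.8826] k=[72 72 69 57 17 3]
t=11: x=[72.0000 71.8790 68.6843 56.3182 18.8129 3.8297] k=[72 71 71 53 15 2]
t=12: x=[71.9588 71.0324 70.3032 52.7036 16.7126 2.7140] k=[72 69 68 53 16 1]
t=13: x=[71.8763 69.0574 67.4990 52.6249 17.6195 1.7249] k=[72 72 68 54 14 3]
t=14: x=[72.0000 71.8387 67.6571 53.4512 15.8458 3.7011] k=[72 72 65 49 18 4]
t=15: x=[72.0000 71.7178 64.7314 48.9576 19.4705 4.9000] k=[72 72 63 53 15 3]
t=16: x=[72.0000 71.6371 63.0693 52.3887 16.7538 3.7439] k=[72 72 65 48 18 8]

[1.0000, 1.0000, 0.9028, 0.6667, 0.2500, 0.1111]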